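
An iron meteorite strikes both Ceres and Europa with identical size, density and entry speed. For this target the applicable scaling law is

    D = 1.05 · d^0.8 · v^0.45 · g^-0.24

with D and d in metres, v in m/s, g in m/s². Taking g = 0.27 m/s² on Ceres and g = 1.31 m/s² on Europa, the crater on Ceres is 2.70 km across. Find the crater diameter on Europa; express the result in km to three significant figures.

All impactor-dependent factors cancel in the ratio, leaving D_Europa/D_Ceres = (g_Europa/g_Ceres)^-0.24.
(1.31/0.27)^-0.24 = 4.852^-0.24 = 0.6845
D_Europa = 0.6845 × 2.70 km = 1.85 km

D ≈ 1.85 km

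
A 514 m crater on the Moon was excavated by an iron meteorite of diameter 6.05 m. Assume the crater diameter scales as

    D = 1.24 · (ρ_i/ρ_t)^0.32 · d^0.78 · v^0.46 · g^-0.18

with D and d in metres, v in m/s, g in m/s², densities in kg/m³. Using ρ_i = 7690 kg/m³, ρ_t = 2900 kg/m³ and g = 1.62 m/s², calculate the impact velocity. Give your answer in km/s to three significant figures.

v ≈ 14.2 km/s

Rearranging for v: v = [D / (1.24 · (7690/2900)^0.32 · 6.05^0.78 · 1.62^-0.18)]^(1/0.46).
(7690/2900)^0.32 = 1.366
6.05^0.78 = 4.072
1.62^-0.18 = 0.9168
Denominator = 1.24 × 1.366 × 4.072 × 0.9168 = 6.323
D / 6.323 = 514 / 6.323 = 81.29
v = 81.29^(1/0.46) = 81.29^2.1739 = 14198 m/s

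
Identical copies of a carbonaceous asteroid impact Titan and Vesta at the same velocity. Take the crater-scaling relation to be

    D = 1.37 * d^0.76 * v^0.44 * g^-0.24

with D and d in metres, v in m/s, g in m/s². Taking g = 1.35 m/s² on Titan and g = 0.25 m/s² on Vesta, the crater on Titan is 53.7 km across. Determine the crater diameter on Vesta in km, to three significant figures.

All impactor-dependent factors cancel in the ratio, leaving D_Vesta/D_Titan = (g_Vesta/g_Titan)^-0.24.
(0.25/1.35)^-0.24 = 0.1852^-0.24 = 1.499
D_Vesta = 1.499 × 53.7 km = 80.5 km

D ≈ 80.5 km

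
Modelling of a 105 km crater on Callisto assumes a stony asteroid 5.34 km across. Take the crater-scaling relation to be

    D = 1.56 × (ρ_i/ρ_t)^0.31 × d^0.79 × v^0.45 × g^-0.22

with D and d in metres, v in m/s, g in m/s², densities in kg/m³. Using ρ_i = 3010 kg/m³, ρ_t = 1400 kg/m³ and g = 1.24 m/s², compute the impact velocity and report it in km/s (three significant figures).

Rearranging for v: v = [D / (1.56 · (3010/1400)^0.31 · 5340^0.79 · 1.24^-0.22)]^(1/0.45).
D = 105000 m.
(3010/1400)^0.31 = 1.268
5340^0.79 = 880.6
1.24^-0.22 = 0.9538
Denominator = 1.56 × 1.268 × 880.6 × 0.9538 = 1661
D / 1661 = 105000 / 1661 = 63.21
v = 63.21^(1/0.45) = 63.21^2.2222 = 10039 m/s

v ≈ 10.0 km/s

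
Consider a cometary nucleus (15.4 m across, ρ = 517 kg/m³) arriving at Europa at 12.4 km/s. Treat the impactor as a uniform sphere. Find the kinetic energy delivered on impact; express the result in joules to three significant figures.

v = 12400 m/s.
Mass m = (π/6) ρ d³ = (π/6) × 517 × (15.4)³ = 9.887 × 10^5 kg
E = ½ m v² = 0.5 × 9.887 × 10^5 × (12400)² = 7.601 × 10^13 J

E ≈ 7.60 × 10^13 J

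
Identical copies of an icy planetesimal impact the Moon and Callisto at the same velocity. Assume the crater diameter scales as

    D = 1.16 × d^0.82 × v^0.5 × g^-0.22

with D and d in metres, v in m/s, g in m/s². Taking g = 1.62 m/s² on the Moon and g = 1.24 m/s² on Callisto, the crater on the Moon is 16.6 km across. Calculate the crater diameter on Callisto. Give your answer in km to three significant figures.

D ≈ 17.6 km

All impactor-dependent factors cancel in the ratio, leaving D_Callisto/D_Moon = (g_Callisto/g_Moon)^-0.22.
(1.24/1.62)^-0.22 = 0.7654^-0.22 = 1.061
D_Callisto = 1.061 × 16.6 km = 17.6 km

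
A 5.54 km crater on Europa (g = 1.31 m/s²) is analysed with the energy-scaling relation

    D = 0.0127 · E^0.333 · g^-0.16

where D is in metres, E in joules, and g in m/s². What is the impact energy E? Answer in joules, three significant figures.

Rearranging: E = [D / (0.0127 · g^-0.16)]^(1/0.333).
D = 5540 m.
g^-0.16 = 1.31^-0.16 = 0.9577
D / (0.0127 × 0.9577) = 5540 / (0.01216) = 4.556 × 10^5
E = (4.556 × 10^5)^3.003 = 9.834 × 10^16 J

E ≈ 9.83 × 10^16 J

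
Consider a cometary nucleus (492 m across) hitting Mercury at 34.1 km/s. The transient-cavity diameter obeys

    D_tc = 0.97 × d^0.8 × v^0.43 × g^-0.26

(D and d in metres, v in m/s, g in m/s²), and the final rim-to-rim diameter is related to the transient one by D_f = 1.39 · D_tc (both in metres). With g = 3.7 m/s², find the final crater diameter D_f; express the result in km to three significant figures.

D_f ≈ 12.2 km

v = 34100 m/s.
d^0.8 = 492^0.8 = 142.4
v^0.43 = 34100^0.43 = 88.94
g^-0.26 = 3.7^-0.26 = 0.7117
D_tc = 0.97 × 142.4 × 88.94 × 0.7117 = 8743 m
D_f = 1.39 × 8743 = 12153 m
     = 12.15 km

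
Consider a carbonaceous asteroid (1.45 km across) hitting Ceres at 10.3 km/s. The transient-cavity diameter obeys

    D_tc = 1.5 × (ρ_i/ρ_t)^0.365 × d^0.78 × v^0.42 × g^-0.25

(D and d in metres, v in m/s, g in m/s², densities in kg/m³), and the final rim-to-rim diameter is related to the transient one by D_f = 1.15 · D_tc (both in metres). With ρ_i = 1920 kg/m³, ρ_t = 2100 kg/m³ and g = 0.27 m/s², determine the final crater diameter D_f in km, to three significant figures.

D_f ≈ 32.8 km

In SI: d = 1450 m, v = 10300 m/s.
(ρ_i/ρ_t)^0.365 = (1920/2100)^0.365 = 0.9678
d^0.78 = 1450^0.78 = 292.3
v^0.42 = 10300^0.42 = 48.46
g^-0.25 = 0.27^-0.25 = 1.387
D_tc = 1.5 × 0.9678 × 292.3 × 48.46 × 1.387 = 28520 m
D_f = 1.15 × 28520 = 32798 m
     = 32.80 km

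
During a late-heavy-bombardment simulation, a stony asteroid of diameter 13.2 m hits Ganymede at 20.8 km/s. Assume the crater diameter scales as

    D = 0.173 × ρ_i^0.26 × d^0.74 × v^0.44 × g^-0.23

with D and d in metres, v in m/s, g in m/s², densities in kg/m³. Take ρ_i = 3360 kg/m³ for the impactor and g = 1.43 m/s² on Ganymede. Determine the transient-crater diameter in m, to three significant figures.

D ≈ 705 m

In SI units: v = 20800 m/s.
ρ_i^0.26 = 3360^0.26 = 8.257
d^0.74 = 13.2^0.74 = 6.749
v^0.44 = 20800^0.44 = 79.42
g^-0.23 = 1.43^-0.23 = 0.9210
D = 0.173 × 8.257 × 6.749 × 79.42 × 0.9210 = 705.2 m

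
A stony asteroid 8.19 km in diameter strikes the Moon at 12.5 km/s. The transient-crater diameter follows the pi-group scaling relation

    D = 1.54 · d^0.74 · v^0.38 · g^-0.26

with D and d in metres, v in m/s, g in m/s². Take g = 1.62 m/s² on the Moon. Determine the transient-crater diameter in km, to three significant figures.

In SI units: d = 8190 m, v = 12500 m/s.
d^0.74 = 8190^0.74 = 786.7
v^0.38 = 12500^0.38 = 36.04
g^-0.26 = 1.62^-0.26 = 0.8821
D = 1.54 × 786.7 × 36.04 × 0.8821 = 38515 m
   = 38.52 km

D ≈ 38.5 km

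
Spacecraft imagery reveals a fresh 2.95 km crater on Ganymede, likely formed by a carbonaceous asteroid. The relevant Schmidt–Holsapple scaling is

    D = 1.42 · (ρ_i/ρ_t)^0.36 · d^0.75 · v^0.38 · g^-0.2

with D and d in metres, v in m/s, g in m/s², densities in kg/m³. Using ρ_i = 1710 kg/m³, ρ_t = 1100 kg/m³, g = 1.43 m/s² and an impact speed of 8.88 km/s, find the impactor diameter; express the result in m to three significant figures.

d ≈ 236 m

Rearranging for d: d = [D / (1.42 · (1710/1100)^0.36 · 8880^0.38 · 1.43^-0.2)]^(1/0.75).
D = 2950 m.
(1710/1100)^0.36 = 1.172
8880^0.38 = 31.65
1.43^-0.2 = 0.9310
Denominator = 1.42 × 1.172 × 31.65 × 0.9310 = 49.04
D / 49.04 = 2950 / 49.04 = 60.15
d = 60.15^(1/0.75) = 60.15^1.3333 = 235.6 m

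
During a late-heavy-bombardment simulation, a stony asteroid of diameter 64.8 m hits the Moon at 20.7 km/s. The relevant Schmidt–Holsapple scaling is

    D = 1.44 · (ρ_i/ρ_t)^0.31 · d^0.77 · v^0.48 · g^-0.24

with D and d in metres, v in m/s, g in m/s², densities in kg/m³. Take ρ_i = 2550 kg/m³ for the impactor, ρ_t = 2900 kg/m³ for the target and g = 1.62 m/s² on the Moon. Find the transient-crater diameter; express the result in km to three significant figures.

In SI units: v = 20700 m/s.
(ρ_i/ρ_t)^0.31 = (2550/2900)^0.31 = 0.9609
d^0.77 = 64.8^0.77 = 24.83
v^0.48 = 20700^0.48 = 117.9
g^-0.24 = 1.62^-0.24 = 0.8907
D = 1.44 × 0.9609 × 24.83 × 117.9 × 0.8907 = 3608 m
   = 3.608 km

D ≈ 3.61 km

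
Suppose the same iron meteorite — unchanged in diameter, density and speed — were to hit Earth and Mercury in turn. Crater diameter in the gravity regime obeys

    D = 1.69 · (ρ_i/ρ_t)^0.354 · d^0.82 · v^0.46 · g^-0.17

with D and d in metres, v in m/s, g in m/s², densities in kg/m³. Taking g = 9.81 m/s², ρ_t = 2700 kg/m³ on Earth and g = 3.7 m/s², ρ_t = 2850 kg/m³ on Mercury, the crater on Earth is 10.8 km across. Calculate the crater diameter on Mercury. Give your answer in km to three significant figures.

The impactor-only factors (d, v, ρ_i) cancel in the ratio, leaving D_Mercury/D_Earth = (g_Mercury/g_Earth)^-0.17 · (ρ_t,Earth/ρ_t,Mercury)^0.354.
(3.7/9.81)^-0.17 = 0.3772^-0.17 = 1.180
(2700/2850)^0.354 = 0.9474^0.354 = 0.9811
Ratio = 1.180 × 0.9811 = 1.158
D_Mercury = 1.158 × 10.8 km = 12.5 km

D ≈ 12.5 km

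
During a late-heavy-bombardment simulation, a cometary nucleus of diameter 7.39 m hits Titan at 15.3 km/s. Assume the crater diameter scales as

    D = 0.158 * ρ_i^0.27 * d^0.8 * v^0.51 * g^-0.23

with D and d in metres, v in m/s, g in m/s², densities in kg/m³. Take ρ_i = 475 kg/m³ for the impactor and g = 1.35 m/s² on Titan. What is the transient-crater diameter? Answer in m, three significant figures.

D ≈ 525 m

In SI units: v = 15300 m/s.
ρ_i^0.27 = 475^0.27 = 5.281
d^0.8 = 7.39^0.8 = 4.954
v^0.51 = 15300^0.51 = 136.2
g^-0.23 = 1.35^-0.23 = 0.9333
D = 0.158 × 5.281 × 4.954 × 136.2 × 0.9333 = 525.4 m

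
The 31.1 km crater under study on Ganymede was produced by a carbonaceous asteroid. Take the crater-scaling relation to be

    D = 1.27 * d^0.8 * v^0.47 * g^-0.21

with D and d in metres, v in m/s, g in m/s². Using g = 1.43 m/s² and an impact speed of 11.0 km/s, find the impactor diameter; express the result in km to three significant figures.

d ≈ 1.42 km

Rearranging for d: d = [D / (1.27 · 11000^0.47 · 1.43^-0.21)]^(1/0.8).
D = 31100 m.
11000^0.47 = 79.33
1.43^-0.21 = 0.9276
Denominator = 1.27 × 79.33 × 0.9276 = 93.45
D / 93.45 = 31100 / 93.45 = 332.8
d = 332.8^(1/0.8) = 332.8^1.25 = 1421 m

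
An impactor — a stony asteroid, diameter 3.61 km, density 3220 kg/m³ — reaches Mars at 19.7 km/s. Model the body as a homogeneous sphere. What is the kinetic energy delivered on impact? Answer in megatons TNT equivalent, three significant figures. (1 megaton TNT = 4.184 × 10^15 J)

d = 3610 m; v = 19700 m/s.
Mass m = (π/6) ρ d³ = (π/6) × 3220 × (3610)³ = 7.932 × 10^13 kg
E = ½ m v² = 0.5 × 7.932 × 10^13 × (19700)² = 1.539 × 10^22 J
   = 1.539 × 10^22 / 4.184×10^15 = 3.678 × 10^6 Mt

E ≈ 3.68 × 10^6 Mt TNT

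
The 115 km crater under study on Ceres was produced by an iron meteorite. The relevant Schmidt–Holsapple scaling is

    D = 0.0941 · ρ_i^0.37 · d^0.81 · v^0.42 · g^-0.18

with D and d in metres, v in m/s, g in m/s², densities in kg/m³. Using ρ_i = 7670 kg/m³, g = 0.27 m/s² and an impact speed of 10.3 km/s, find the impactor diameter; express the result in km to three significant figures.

d ≈ 3.41 km

Rearranging for d: d = [D / (0.0941 · 7670^0.37 · 10300^0.42 · 0.27^-0.18)]^(1/0.81).
D = 115000 m.
7670^0.37 = 27.38
10300^0.42 = 48.46
0.27^-0.18 = 1.266
Denominator = 0.0941 × 27.38 × 48.46 × 1.266 = 158.1
D / 158.1 = 115000 / 158.1 = 727.4
d = 727.4^(1/0.81) = 727.4^1.2346 = 3413 m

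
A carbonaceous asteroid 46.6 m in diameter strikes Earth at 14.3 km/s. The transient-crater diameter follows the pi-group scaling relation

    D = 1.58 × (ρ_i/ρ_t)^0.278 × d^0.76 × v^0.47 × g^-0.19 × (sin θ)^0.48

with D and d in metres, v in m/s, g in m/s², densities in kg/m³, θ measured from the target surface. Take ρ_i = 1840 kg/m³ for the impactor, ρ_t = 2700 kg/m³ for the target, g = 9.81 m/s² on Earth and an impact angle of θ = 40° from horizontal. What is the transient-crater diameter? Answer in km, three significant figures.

In SI units: v = 14300 m/s.
(ρ_i/ρ_t)^0.278 = (1840/2700)^0.278 = 0.8989
d^0.76 = 46.6^0.76 = 18.53
v^0.47 = 14300^0.47 = 89.74
g^-0.19 = 9.81^-0.19 = 0.6480
(sin 40°)^0.48 = 0.6428^0.48 = 0.8089
D = 1.58 × 0.8989 × 18.53 × 89.74 × 0.6480 × 0.8089 = 1238 m
   = 1.238 km

D ≈ 1.24 km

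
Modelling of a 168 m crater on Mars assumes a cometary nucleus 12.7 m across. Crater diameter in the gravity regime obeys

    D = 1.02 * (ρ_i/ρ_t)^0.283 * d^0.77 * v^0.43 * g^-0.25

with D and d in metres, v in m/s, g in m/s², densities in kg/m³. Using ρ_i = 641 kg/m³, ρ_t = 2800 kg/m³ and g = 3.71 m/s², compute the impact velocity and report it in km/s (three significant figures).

Rearranging for v: v = [D / (1.02 · (641/2800)^0.283 · 12.7^0.77 · 3.71^-0.25)]^(1/0.43).
(641/2800)^0.283 = 0.6589
12.7^0.77 = 7.078
3.71^-0.25 = 0.7205
Denominator = 1.02 × 0.6589 × 7.078 × 0.7205 = 3.427
D / 3.427 = 168 / 3.427 = 49.02
v = 49.02^(1/0.43) = 49.02^2.3256 = 8534 m/s

v ≈ 8.53 km/s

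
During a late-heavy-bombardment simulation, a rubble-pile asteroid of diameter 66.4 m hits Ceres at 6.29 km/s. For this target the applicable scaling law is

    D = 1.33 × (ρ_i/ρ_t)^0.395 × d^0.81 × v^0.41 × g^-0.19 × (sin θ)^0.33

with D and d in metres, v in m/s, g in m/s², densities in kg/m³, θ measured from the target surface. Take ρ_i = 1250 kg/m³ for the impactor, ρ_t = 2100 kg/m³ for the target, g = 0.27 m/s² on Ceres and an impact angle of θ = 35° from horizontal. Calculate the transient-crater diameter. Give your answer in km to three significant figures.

D ≈ 1.25 km

In SI units: v = 6290 m/s.
(ρ_i/ρ_t)^0.395 = (1250/2100)^0.395 = 0.8147
d^0.81 = 66.4^0.81 = 29.92
v^0.41 = 6290^0.41 = 36.09
g^-0.19 = 0.27^-0.19 = 1.282
(sin 35°)^0.33 = 0.5736^0.33 = 0.8324
D = 1.33 × 0.8147 × 29.92 × 36.09 × 1.282 × 0.8324 = 1249 m
   = 1.249 km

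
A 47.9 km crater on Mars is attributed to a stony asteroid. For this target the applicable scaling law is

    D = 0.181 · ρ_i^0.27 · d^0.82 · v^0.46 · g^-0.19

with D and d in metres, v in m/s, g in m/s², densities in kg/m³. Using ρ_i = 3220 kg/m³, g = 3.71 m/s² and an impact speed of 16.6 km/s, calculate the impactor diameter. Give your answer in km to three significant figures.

d ≈ 1.67 km

Rearranging for d: d = [D / (0.181 · 3220^0.27 · 16600^0.46 · 3.71^-0.19)]^(1/0.82).
D = 47900 m.
3220^0.27 = 8.854
16600^0.46 = 87.35
3.71^-0.19 = 0.7795
Denominator = 0.181 × 8.854 × 87.35 × 0.7795 = 109.1
D / 109.1 = 47900 / 109.1 = 439.0
d = 439.0^(1/0.82) = 439.0^1.2195 = 1669 m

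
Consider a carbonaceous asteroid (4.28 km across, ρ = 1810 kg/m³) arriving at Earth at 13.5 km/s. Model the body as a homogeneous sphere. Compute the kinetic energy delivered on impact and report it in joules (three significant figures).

d = 4280 m; v = 13500 m/s.
Mass m = (π/6) ρ d³ = (π/6) × 1810 × (4280)³ = 7.430 × 10^13 kg
E = ½ m v² = 0.5 × 7.430 × 10^13 × (13500)² = 6.771 × 10^21 J

E ≈ 6.77 × 10^21 J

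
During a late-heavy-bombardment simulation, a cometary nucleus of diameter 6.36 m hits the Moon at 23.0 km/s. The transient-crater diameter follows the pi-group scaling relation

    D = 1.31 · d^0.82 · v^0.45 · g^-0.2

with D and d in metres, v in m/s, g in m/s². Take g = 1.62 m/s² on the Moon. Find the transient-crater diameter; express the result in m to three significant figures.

D ≈ 498 m

In SI units: v = 23000 m/s.
d^0.82 = 6.36^0.82 = 4.559
v^0.45 = 23000^0.45 = 91.79
g^-0.2 = 1.62^-0.2 = 0.9080
D = 1.31 × 4.559 × 91.79 × 0.9080 = 497.8 m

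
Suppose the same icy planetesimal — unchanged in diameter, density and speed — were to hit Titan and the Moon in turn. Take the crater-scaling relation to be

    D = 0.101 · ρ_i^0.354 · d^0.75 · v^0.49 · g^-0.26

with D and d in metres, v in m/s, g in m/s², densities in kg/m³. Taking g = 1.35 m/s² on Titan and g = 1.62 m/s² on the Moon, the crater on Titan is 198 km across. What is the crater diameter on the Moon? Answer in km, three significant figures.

D ≈ 189 km

All impactor-dependent factors cancel in the ratio, leaving D_Moon/D_Titan = (g_Moon/g_Titan)^-0.26.
(1.62/1.35)^-0.26 = 1.200^-0.26 = 0.9537
D_Moon = 0.9537 × 198 km = 189 km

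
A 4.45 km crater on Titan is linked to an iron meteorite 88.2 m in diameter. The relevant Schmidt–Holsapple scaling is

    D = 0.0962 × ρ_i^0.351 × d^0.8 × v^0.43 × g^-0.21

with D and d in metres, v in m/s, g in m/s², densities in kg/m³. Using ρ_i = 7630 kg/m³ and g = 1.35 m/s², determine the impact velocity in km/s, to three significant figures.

v ≈ 13.3 km/s

Rearranging for v: v = [D / (0.0962 · 7630^0.351 · 88.2^0.8 · 1.35^-0.21)]^(1/0.43).
D = 4450 m.
7630^0.351 = 23.06
88.2^0.8 = 36.01
1.35^-0.21 = 0.9389
Denominator = 0.0962 × 23.06 × 36.01 × 0.9389 = 75.00
D / 75.00 = 4450 / 75.00 = 59.33
v = 59.33^(1/0.43) = 59.33^2.3256 = 13302 m/s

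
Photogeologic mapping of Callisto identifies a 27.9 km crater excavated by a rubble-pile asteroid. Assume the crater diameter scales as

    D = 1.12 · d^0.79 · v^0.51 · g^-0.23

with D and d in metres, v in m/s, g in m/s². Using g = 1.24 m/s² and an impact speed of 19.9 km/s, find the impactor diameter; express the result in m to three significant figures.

d ≈ 656 m

Rearranging for d: d = [D / (1.12 · 19900^0.51 · 1.24^-0.23)]^(1/0.79).
D = 27900 m.
19900^0.51 = 155.7
1.24^-0.23 = 0.9517
Denominator = 1.12 × 155.7 × 0.9517 = 166.0
D / 166.0 = 27900 / 166.0 = 168.1
d = 168.1^(1/0.79) = 168.1^1.2658 = 656.3 m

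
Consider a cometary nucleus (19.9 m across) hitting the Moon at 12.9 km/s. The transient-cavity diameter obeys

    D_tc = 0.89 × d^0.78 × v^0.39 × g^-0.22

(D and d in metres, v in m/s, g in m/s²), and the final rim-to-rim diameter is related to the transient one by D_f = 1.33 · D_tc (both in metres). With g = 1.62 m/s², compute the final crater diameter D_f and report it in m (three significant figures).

v = 12900 m/s.
d^0.78 = 19.9^0.78 = 10.31
v^0.39 = 12900^0.39 = 40.10
g^-0.22 = 1.62^-0.22 = 0.8993
D_tc = 0.89 × 10.31 × 40.10 × 0.8993 = 330.9 m
D_f = 1.33 × 330.9 = 440.1 m

D_f ≈ 440 m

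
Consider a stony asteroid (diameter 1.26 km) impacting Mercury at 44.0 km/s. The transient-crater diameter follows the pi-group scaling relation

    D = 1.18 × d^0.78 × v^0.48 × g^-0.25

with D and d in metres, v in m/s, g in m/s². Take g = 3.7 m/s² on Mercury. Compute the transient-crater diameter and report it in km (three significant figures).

D ≈ 37.8 km

In SI units: d = 1260 m, v = 44000 m/s.
d^0.78 = 1260^0.78 = 262.0
v^0.48 = 44000^0.48 = 169.4
g^-0.25 = 3.7^-0.25 = 0.7210
D = 1.18 × 262.0 × 169.4 × 0.7210 = 37760 m
   = 37.76 km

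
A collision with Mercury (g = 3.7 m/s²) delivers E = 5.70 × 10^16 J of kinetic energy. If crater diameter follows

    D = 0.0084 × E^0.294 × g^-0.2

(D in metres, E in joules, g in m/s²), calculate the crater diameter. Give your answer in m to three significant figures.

E^0.294 = (5.70 × 10^16)^0.294 = 8.438 × 10^4
g^-0.2 = 3.7^-0.2 = 0.7698
D = 0.0084 × 8.438 × 10^4 × 0.7698 = 545.6 m

D ≈ 546 m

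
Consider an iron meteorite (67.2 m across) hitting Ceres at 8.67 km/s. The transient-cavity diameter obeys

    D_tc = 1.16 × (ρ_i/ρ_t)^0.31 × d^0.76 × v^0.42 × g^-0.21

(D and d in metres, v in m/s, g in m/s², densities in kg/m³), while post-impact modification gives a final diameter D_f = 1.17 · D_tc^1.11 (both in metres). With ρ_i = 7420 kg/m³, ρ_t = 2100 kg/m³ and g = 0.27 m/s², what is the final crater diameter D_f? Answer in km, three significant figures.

v = 8670 m/s.
(ρ_i/ρ_t)^0.31 = (7420/2100)^0.31 = 1.479
d^0.76 = 67.2^0.76 = 24.48
v^0.42 = 8670^0.42 = 45.08
g^-0.21 = 0.27^-0.21 = 1.316
D_tc = 1.16 × 1.479 × 24.48 × 45.08 × 1.316 = 2492 m
D_f = 1.17 × (2492)^1.11 = 6892 m
     = 6.892 km

D_f ≈ 6.89 km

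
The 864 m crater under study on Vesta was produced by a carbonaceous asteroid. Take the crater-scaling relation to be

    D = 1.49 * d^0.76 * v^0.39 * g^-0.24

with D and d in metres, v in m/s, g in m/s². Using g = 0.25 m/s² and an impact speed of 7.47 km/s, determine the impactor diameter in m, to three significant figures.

Rearranging for d: d = [D / (1.49 · 7470^0.39 · 0.25^-0.24)]^(1/0.76).
7470^0.39 = 32.40
0.25^-0.24 = 1.395
Denominator = 1.49 × 32.40 × 1.395 = 67.35
D / 67.35 = 864 / 67.35 = 12.83
d = 12.83^(1/0.76) = 12.83^1.3158 = 28.72 m

d ≈ 28.7 m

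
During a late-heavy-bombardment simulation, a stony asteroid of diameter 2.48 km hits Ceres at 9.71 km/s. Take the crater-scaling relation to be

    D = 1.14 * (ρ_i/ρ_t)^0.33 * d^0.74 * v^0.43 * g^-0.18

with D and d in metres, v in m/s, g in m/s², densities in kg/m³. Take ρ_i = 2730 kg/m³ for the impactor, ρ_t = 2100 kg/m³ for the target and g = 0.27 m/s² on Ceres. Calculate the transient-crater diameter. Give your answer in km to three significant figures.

D ≈ 26.5 km

In SI units: d = 2480 m, v = 9710 m/s.
(ρ_i/ρ_t)^0.33 = (2730/2100)^0.33 = 1.090
d^0.74 = 2480^0.74 = 325.0
v^0.43 = 9710^0.43 = 51.82
g^-0.18 = 0.27^-0.18 = 1.266
D = 1.14 × 1.090 × 325.0 × 51.82 × 1.266 = 26494 m
   = 26.49 km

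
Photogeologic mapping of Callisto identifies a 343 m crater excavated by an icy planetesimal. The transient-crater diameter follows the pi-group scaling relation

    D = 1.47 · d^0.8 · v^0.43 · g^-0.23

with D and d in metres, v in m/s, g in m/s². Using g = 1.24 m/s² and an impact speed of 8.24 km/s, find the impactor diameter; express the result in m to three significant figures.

Rearranging for d: d = [D / (1.47 · 8240^0.43 · 1.24^-0.23)]^(1/0.8).
8240^0.43 = 48.29
1.24^-0.23 = 0.9517
Denominator = 1.47 × 48.29 × 0.9517 = 67.56
D / 67.56 = 343 / 67.56 = 5.077
d = 5.077^(1/0.8) = 5.077^1.25 = 7.621 m

d ≈ 7.62 m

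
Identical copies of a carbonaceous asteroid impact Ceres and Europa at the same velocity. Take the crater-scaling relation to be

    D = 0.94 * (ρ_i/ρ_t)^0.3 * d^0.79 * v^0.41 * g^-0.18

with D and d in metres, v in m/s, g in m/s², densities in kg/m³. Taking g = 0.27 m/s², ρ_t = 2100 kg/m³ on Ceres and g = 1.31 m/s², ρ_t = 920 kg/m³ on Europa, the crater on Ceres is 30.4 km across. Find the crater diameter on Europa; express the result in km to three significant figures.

D ≈ 29.3 km

The impactor-only factors (d, v, ρ_i) cancel in the ratio, leaving D_Europa/D_Ceres = (g_Europa/g_Ceres)^-0.18 · (ρ_t,Ceres/ρ_t,Europa)^0.3.
(1.31/0.27)^-0.18 = 4.852^-0.18 = 0.7525
(2100/920)^0.3 = 2.283^0.3 = 1.281
Ratio = 0.7525 × 1.281 = 0.9640
D_Europa = 0.9640 × 30.4 km = 29.3 km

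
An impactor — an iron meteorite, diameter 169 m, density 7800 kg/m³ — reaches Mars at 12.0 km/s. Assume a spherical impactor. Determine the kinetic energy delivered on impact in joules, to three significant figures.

E ≈ 1.42 × 10^18 J

v = 12000 m/s.
Mass m = (π/6) ρ d³ = (π/6) × 7800 × (169)³ = 1.971 × 10^10 kg
E = ½ m v² = 0.5 × 1.971 × 10^10 × (12000)² = 1.419 × 10^18 J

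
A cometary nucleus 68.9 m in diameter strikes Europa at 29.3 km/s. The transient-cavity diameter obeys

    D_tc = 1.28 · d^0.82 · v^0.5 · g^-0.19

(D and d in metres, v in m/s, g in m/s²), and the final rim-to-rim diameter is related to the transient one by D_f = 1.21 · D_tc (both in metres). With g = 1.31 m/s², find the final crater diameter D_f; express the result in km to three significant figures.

v = 29300 m/s.
d^0.82 = 68.9^0.82 = 32.16
v^0.5 = 29300^0.5 = 171.2
g^-0.19 = 1.31^-0.19 = 0.9500
D_tc = 1.28 × 32.16 × 171.2 × 0.9500 = 6695 m
D_f = 1.21 × 6695 = 8101 m
     = 8.101 km

D_f ≈ 8.10 km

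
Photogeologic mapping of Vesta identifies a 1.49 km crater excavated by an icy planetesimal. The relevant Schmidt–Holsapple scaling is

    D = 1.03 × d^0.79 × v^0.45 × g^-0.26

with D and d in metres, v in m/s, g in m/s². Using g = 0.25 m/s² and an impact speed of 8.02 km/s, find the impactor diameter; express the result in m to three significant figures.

d ≈ 37.9 m

Rearranging for d: d = [D / (1.03 · 8020^0.45 · 0.25^-0.26)]^(1/0.79).
D = 1490 m.
8020^0.45 = 57.13
0.25^-0.26 = 1.434
Denominator = 1.03 × 57.13 × 1.434 = 84.38
D / 84.38 = 1490 / 84.38 = 17.66
d = 17.66^(1/0.79) = 17.66^1.2658 = 37.88 m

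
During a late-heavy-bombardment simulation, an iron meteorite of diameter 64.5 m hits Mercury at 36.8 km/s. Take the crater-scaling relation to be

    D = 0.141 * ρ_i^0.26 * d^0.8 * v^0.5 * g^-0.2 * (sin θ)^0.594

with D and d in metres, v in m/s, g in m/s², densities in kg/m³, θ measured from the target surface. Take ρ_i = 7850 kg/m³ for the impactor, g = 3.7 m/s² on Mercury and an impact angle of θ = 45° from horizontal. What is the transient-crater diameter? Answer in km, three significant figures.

In SI units: v = 36800 m/s.
ρ_i^0.26 = 7850^0.26 = 10.30
d^0.8 = 64.5^0.8 = 28.03
v^0.5 = 36800^0.5 = 191.8
g^-0.2 = 3.7^-0.2 = 0.7698
(sin 45°)^0.594 = 0.7071^0.594 = 0.8139
D = 0.141 × 10.30 × 28.03 × 191.8 × 0.7698 × 0.8139 = 4892 m
   = 4.892 km

D ≈ 4.89 km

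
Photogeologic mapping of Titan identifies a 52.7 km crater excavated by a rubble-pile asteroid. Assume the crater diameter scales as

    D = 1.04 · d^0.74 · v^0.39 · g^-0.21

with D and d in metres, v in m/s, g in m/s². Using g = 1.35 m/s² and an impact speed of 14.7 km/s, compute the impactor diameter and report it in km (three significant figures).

Rearranging for d: d = [D / (1.04 · 14700^0.39 · 1.35^-0.21)]^(1/0.74).
D = 52700 m.
14700^0.39 = 42.19
1.35^-0.21 = 0.9389
Denominator = 1.04 × 42.19 × 0.9389 = 41.20
D / 41.20 = 52700 / 41.20 = 1279
d = 1279^(1/0.74) = 1279^1.3514 = 15799 m

d ≈ 15.8 km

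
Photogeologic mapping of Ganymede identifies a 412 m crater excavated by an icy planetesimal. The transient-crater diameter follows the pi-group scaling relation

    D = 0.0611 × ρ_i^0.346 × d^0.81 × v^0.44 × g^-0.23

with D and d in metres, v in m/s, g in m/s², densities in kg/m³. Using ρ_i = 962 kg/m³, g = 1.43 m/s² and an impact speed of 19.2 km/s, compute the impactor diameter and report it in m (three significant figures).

Rearranging for d: d = [D / (0.0611 · 962^0.346 · 19200^0.44 · 1.43^-0.23)]^(1/0.81).
962^0.346 = 10.77
19200^0.44 = 76.67
1.43^-0.23 = 0.9210
Denominator = 0.0611 × 10.77 × 76.67 × 0.9210 = 46.47
D / 46.47 = 412 / 46.47 = 8.866
d = 8.866^(1/0.81) = 8.866^1.2346 = 14.79 m

d ≈ 14.8 m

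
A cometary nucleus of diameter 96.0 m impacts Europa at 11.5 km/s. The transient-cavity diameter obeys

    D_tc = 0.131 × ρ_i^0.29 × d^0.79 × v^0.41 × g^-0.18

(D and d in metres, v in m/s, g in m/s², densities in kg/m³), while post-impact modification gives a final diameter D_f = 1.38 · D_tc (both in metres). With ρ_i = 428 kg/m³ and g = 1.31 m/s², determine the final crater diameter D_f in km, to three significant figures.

v = 11500 m/s.
ρ_i^0.29 = 428^0.29 = 5.796
d^0.79 = 96^0.79 = 36.81
v^0.41 = 11500^0.41 = 46.23
g^-0.18 = 1.31^-0.18 = 0.9526
D_tc = 0.131 × 5.796 × 36.81 × 46.23 × 0.9526 = 1231 m
D_f = 1.38 × 1231 = 1699 m
     = 1.699 km

D_f ≈ 1.70 km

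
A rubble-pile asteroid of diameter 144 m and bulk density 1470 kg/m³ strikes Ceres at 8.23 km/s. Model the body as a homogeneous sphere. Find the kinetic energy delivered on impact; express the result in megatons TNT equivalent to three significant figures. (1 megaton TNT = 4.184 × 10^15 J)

v = 8230 m/s.
Mass m = (π/6) ρ d³ = (π/6) × 1470 × (144)³ = 2.298 × 10^9 kg
E = ½ m v² = 0.5 × 2.298 × 10^9 × (8230)² = 7.783 × 10^16 J
   = 7.783 × 10^16 / 4.184×10^15 = 18.60 Mt

E ≈ 18.6 Mt TNT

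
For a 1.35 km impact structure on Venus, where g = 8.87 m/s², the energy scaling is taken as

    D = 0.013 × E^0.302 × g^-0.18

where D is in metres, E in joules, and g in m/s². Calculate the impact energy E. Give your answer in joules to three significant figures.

Rearranging: E = [D / (0.013 · g^-0.18)]^(1/0.302).
D = 1350 m.
g^-0.18 = 8.87^-0.18 = 0.6751
D / (0.013 × 0.6751) = 1350 / (8.776 × 10^-3) = 1.538 × 10^5
E = (1.538 × 10^5)^3.3113 = 1.498 × 10^17 J

E ≈ 1.50 × 10^17 J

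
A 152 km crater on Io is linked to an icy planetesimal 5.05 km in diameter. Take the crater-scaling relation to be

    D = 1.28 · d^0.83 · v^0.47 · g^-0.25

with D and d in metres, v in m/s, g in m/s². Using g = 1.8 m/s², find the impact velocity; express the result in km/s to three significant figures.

v ≈ 24.7 km/s

Rearranging for v: v = [D / (1.28 · 5050^0.83 · 1.8^-0.25)]^(1/0.47).
D = 152000 m.
5050^0.83 = 1185
1.8^-0.25 = 0.8633
Denominator = 1.28 × 1185 × 0.8633 = 1309
D / 1309 = 152000 / 1309 = 116.1
v = 116.1^(1/0.47) = 116.1^2.1277 = 24737 m/s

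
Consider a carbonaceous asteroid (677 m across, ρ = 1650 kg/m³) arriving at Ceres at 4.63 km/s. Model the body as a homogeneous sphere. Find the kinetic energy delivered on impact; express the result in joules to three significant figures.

E ≈ 2.87 × 10^18 J

v = 4630 m/s.
Mass m = (π/6) ρ d³ = (π/6) × 1650 × (677)³ = 2.681 × 10^11 kg
E = ½ m v² = 0.5 × 2.681 × 10^11 × (4630)² = 2.874 × 10^18 J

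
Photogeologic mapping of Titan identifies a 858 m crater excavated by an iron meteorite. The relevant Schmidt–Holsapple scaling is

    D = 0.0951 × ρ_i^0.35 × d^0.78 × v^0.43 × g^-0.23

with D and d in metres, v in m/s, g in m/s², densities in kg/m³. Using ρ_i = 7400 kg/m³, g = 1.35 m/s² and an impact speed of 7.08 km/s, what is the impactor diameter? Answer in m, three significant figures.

Rearranging for d: d = [D / (0.0951 · 7400^0.35 · 7080^0.43 · 1.35^-0.23)]^(1/0.78).
7400^0.35 = 22.61
7080^0.43 = 45.24
1.35^-0.23 = 0.9333
Denominator = 0.0951 × 22.61 × 45.24 × 0.9333 = 90.79
D / 90.79 = 858 / 90.79 = 9.450
d = 9.450^(1/0.78) = 9.450^1.2821 = 17.81 m

d ≈ 17.8 m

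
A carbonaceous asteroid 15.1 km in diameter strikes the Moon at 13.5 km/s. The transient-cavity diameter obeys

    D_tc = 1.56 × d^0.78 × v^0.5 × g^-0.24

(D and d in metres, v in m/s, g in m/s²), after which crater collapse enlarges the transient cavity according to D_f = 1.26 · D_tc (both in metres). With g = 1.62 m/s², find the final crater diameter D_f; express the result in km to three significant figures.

In SI: d = 15100 m, v = 13500 m/s.
d^0.78 = 15100^0.78 = 1818
v^0.5 = 13500^0.5 = 116.2
g^-0.24 = 1.62^-0.24 = 0.8907
D_tc = 1.56 × 1818 × 116.2 × 0.8907 = 2.935 × 10^5 m
D_f = 1.26 × 2.935 × 10^5 = 3.698 × 10^5 m
     = 369.8 km

D_f ≈ 370 km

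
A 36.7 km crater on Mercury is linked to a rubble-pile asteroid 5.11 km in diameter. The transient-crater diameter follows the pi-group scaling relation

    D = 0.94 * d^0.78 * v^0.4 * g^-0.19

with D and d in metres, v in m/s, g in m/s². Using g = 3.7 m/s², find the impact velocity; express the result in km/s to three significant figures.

v ≈ 32.9 km/s

Rearranging for v: v = [D / (0.94 · 5110^0.78 · 3.7^-0.19)]^(1/0.4).
D = 36700 m.
5110^0.78 = 780.9
3.7^-0.19 = 0.7799
Denominator = 0.94 × 780.9 × 0.7799 = 572.5
D / 572.5 = 36700 / 572.5 = 64.10
v = 64.10^(1/0.4) = 64.10^2.5 = 32896 m/s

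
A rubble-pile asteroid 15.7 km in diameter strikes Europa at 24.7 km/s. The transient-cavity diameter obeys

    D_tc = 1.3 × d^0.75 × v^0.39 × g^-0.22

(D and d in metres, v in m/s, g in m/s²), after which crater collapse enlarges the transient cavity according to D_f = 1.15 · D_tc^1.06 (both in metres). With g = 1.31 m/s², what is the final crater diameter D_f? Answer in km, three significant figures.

D_f ≈ 202 km

In SI: d = 15700 m, v = 24700 m/s.
d^0.75 = 15700^0.75 = 1403
v^0.39 = 24700^0.39 = 51.66
g^-0.22 = 1.31^-0.22 = 0.9423
D_tc = 1.3 × 1403 × 51.66 × 0.9423 = 88790 m
D_f = 1.15 × (88790)^1.06 = 2.023 × 10^5 m
     = 202.3 km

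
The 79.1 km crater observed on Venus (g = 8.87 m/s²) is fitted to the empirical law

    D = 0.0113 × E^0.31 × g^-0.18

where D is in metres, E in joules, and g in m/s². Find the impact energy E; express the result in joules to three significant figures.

E ≈ 4.28 × 10^22 J

Rearranging: E = [D / (0.0113 · g^-0.18)]^(1/0.31).
D = 79100 m.
g^-0.18 = 8.87^-0.18 = 0.6751
D / (0.0113 × 0.6751) = 79100 / (7.629 × 10^-3) = 1.037 × 10^7
E = (1.037 × 10^7)^3.2258 = 4.281 × 10^22 J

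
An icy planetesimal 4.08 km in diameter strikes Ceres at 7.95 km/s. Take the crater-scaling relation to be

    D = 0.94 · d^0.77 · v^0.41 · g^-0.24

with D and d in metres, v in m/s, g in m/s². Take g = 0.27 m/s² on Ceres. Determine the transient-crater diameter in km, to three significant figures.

D ≈ 30.8 km

In SI units: d = 4080 m, v = 7950 m/s.
d^0.77 = 4080^0.77 = 602.8
v^0.41 = 7950^0.41 = 39.73
g^-0.24 = 0.27^-0.24 = 1.369
D = 0.94 × 602.8 × 39.73 × 1.369 = 30819 m
   = 30.82 km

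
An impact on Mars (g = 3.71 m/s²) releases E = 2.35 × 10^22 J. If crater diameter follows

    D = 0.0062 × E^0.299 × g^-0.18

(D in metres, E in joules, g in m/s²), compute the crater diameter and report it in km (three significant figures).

E^0.299 = (2.35 × 10^22)^0.299 = 4.886 × 10^6
g^-0.18 = 3.71^-0.18 = 0.7898
D = 0.0062 × 4.886 × 10^6 × 0.7898 = 23926 m
   = 23.93 km

D ≈ 23.9 km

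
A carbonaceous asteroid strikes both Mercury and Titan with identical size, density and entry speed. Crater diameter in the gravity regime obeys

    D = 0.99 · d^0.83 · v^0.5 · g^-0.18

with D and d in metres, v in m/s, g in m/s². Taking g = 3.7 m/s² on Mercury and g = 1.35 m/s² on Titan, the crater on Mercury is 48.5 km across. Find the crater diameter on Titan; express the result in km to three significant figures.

All impactor-dependent factors cancel in the ratio, leaving D_Titan/D_Mercury = (g_Titan/g_Mercury)^-0.18.
(1.35/3.7)^-0.18 = 0.3649^-0.18 = 1.199
D_Titan = 1.199 × 48.5 km = 58.2 km

D ≈ 58.2 km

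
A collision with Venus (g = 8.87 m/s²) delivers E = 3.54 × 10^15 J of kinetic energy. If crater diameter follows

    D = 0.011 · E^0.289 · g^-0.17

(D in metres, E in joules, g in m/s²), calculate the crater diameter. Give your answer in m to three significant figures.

D ≈ 237 m

E^0.289 = (3.54 × 10^15)^0.289 = 3.116 × 10^4
g^-0.17 = 8.87^-0.17 = 0.6900
D = 0.011 × 3.116 × 10^4 × 0.6900 = 236.5 m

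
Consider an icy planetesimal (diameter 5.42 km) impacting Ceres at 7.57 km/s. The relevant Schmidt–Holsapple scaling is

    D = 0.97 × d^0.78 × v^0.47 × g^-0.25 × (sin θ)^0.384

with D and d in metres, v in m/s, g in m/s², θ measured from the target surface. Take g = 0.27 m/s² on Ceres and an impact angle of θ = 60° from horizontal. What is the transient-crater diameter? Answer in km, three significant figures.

In SI units: d = 5420 m, v = 7570 m/s.
d^0.78 = 5420^0.78 = 817.6
v^0.47 = 7570^0.47 = 66.55
g^-0.25 = 0.27^-0.25 = 1.387
(sin 60°)^0.384 = 0.8660^0.384 = 0.9463
D = 0.97 × 817.6 × 66.55 × 1.387 × 0.9463 = 69273 m
   = 69.27 km

D ≈ 69.3 km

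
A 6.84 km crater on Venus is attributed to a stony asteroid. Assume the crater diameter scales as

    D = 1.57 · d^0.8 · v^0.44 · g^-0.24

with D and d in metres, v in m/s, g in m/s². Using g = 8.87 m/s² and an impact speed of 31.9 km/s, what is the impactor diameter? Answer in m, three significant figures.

Rearranging for d: d = [D / (1.57 · 31900^0.44 · 8.87^-0.24)]^(1/0.8).
D = 6840 m.
31900^0.44 = 95.87
8.87^-0.24 = 0.5922
Denominator = 1.57 × 95.87 × 0.5922 = 89.14
D / 89.14 = 6840 / 89.14 = 76.73
d = 76.73^(1/0.8) = 76.73^1.25 = 227.1 m

d ≈ 227 m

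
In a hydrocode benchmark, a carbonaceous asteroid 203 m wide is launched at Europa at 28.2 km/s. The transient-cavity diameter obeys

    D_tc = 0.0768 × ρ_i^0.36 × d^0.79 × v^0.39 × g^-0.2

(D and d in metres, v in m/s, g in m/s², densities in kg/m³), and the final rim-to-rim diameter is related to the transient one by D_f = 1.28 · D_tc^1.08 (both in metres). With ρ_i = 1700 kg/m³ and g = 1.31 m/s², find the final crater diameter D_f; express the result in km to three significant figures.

D_f ≈ 9.49 km

v = 28200 m/s.
ρ_i^0.36 = 1700^0.36 = 14.55
d^0.79 = 203^0.79 = 66.52
v^0.39 = 28200^0.39 = 54.40
g^-0.2 = 1.31^-0.2 = 0.9474
D_tc = 0.0768 × 14.55 × 66.52 × 54.40 × 0.9474 = 3831 m
D_f = 1.28 × (3831)^1.08 = 9488 m
     = 9.488 km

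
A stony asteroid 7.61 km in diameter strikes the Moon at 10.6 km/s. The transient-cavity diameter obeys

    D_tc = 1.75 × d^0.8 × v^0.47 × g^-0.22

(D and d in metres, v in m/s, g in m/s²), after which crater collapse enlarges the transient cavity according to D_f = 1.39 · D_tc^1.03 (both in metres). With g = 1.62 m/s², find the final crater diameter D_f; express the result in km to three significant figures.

D_f ≈ 311 km

In SI: d = 7610 m, v = 10600 m/s.
d^0.8 = 7610^0.8 = 1274
v^0.47 = 10600^0.47 = 77.96
g^-0.22 = 1.62^-0.22 = 0.8993
D_tc = 1.75 × 1274 × 77.96 × 0.8993 = 1.563 × 10^5 m
D_f = 1.39 × (1.563 × 10^5)^1.03 = 3.110 × 10^5 m
     = 311.0 km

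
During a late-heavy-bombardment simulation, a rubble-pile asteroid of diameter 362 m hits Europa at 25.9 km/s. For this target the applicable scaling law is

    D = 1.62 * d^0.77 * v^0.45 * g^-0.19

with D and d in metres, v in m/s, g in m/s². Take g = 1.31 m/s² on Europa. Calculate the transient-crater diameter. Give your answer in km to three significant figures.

In SI units: v = 25900 m/s.
d^0.77 = 362^0.77 = 93.37
v^0.45 = 25900^0.45 = 96.82
g^-0.19 = 1.31^-0.19 = 0.9500
D = 1.62 × 93.37 × 96.82 × 0.9500 = 13913 m
   = 13.91 km

D ≈ 13.9 km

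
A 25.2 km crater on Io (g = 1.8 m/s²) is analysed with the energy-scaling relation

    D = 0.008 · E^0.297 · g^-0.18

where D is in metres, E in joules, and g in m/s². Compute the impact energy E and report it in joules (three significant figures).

E ≈ 1.08 × 10^22 J

Rearranging: E = [D / (0.008 · g^-0.18)]^(1/0.297).
D = 25200 m.
g^-0.18 = 1.8^-0.18 = 0.8996
D / (0.008 × 0.8996) = 25200 / (7.197 × 10^-3) = 3.501 × 10^6
E = (3.501 × 10^6)^3.367 = 1.082 × 10^22 J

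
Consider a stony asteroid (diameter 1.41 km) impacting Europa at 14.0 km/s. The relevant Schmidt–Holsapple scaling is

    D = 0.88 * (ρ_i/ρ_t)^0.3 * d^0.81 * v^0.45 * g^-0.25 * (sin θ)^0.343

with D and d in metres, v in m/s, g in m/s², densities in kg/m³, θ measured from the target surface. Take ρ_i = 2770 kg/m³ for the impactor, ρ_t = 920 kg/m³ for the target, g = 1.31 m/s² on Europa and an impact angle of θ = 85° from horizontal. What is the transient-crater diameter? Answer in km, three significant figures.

In SI units: d = 1410 m, v = 14000 m/s.
(ρ_i/ρ_t)^0.3 = (2770/920)^0.3 = 1.392
d^0.81 = 1410^0.81 = 355.5
v^0.45 = 14000^0.45 = 73.41
g^-0.25 = 1.31^-0.25 = 0.9347
(sin 85°)^0.343 = 0.9962^0.343 = 0.9987
D = 0.88 × 1.392 × 355.5 × 73.41 × 0.9347 × 0.9987 = 29842 m
   = 29.84 km

D ≈ 29.8 km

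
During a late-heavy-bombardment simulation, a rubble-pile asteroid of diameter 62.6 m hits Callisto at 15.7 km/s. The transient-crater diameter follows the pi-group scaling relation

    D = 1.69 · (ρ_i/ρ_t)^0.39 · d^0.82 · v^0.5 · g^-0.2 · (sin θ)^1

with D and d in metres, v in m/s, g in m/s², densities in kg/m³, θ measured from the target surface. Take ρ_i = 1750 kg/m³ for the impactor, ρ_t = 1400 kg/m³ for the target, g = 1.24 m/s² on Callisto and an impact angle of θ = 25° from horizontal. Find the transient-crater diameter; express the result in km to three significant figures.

D ≈ 2.78 km

In SI units: v = 15700 m/s.
(ρ_i/ρ_t)^0.39 = (1750/1400)^0.39 = 1.091
d^0.82 = 62.6^0.82 = 29.73
v^0.5 = 15700^0.5 = 125.3
g^-0.2 = 1.24^-0.2 = 0.9579
(sin 25°)^1 = 0.4226^1 = 0.4226
D = 1.69 × 1.091 × 29.73 × 125.3 × 0.9579 × 0.4226 = 2780 m
   = 2.780 km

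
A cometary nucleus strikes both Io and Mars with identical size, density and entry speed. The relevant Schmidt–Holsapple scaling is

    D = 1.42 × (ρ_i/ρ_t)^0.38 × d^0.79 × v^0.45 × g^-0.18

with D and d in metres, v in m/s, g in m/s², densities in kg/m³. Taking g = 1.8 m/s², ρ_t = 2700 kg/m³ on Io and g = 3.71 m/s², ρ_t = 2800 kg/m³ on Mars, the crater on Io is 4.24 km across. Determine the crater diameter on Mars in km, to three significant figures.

The impactor-only factors (d, v, ρ_i) cancel in the ratio, leaving D_Mars/D_Io = (g_Mars/g_Io)^-0.18 · (ρ_t,Io/ρ_t,Mars)^0.38.
(3.71/1.8)^-0.18 = 2.061^-0.18 = 0.8779
(2700/2800)^0.38 = 0.9643^0.38 = 0.9863
Ratio = 0.8779 × 0.9863 = 0.8659
D_Mars = 0.8659 × 4.24 km = 3.67 km

D ≈ 3.67 km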